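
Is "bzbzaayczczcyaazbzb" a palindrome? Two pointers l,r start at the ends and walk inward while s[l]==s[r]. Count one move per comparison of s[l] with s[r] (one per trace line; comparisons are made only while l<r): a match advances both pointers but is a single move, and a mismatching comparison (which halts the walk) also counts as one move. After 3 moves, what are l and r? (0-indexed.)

l=0 r=18: 'b'=='b', l++,r--
l=1 r=17: 'z'=='z', l++,r--
l=2 r=16: 'b'=='b', l++,r--

l=3, r=15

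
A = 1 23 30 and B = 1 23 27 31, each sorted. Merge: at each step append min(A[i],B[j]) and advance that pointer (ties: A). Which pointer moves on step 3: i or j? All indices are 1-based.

i

i=1 j=1: A[i]=1<=B[j]=1 take 1, i++
i=2 j=1: A[i]=23>B[j]=1 take 1, j++
i=2 j=2: A[i]=23<=B[j]=23 take 23, i++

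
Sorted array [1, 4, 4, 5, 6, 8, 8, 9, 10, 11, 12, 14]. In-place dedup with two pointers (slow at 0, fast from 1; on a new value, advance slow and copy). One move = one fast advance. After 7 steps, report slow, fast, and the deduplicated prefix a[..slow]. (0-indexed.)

slow=5, fast=8, prefix=[1, 4, 5, 6, 8, 9]

slow=0 fast=1: a[fast]=4≠a[slow]=1 write a[1]=4, slow++,fast++
slow=1 fast=2: a[fast]=4=a[slow] dup, fast++
slow=1 fast=3: a[fast]=5≠a[slow]=4 write a[2]=5, slow++,fast++
slow=2 fast=4: a[fast]=6≠a[slow]=5 write a[3]=6, slow++,fast++
slow=3 fast=5: a[fast]=8≠a[slow]=6 write a[4]=8, slow++,fast++
slow=4 fast=6: a[fast]=8=a[slow] dup, fast++
slow=4 fast=7: a[fast]=9≠a[slow]=8 write a[5]=9, slow++,fast++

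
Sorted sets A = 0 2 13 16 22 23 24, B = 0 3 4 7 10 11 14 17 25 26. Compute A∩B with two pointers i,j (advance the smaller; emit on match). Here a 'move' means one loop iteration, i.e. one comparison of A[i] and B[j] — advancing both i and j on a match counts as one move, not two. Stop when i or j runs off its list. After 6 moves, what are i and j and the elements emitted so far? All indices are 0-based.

[i=0,j=0] 0==0 emit → i++,j++
[i=1,j=1] 2<3 → i++
[i=2,j=1] 13>3 → j++
[i=2,j=2] 13>4 → j++
[i=2,j=3] 13>7 → j++
[i=2,j=4] 13>10 → j++

i=2, j=5, emitted=[0]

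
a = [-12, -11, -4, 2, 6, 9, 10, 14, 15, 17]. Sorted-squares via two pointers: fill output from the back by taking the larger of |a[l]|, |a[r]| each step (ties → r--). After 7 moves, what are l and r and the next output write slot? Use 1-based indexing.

l=1 r=10: |-12|<=|17| out[10]=289, r--
l=1 r=9: |-12|<=|15| out[9]=225, r--
l=1 r=8: |-12|<=|14| out[8]=196, r--
l=1 r=7: |-12|>|10| out[7]=144, l++
l=2 r=7: |-11|>|10| out[6]=121, l++
l=3 r=7: |-4|<=|10| out[5]=100, r--
l=3 r=6: |-4|<=|9| out[4]=81, r--

l=3, r=5, next write slot=3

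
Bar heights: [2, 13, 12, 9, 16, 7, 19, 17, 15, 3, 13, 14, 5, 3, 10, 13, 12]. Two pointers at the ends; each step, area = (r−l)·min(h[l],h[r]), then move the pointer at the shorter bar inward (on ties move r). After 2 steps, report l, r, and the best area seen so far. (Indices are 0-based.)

[0,16] min(2,12)*16=32 best=32 * → l++
[1,16] min(13,12)*15=180 best=180 * → r--

l=1, r=15, best area=180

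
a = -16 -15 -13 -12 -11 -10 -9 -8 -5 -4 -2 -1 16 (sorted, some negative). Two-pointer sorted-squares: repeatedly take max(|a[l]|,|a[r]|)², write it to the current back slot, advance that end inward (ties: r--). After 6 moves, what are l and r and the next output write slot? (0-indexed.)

l=5, r=11, next write slot=6

[0,12] |-16|<=|16| out[12]=256 → r--
[0,11] |-16|>|-1| out[11]=256 → l++
[1,11] |-15|>|-1| out[10]=225 → l++
[2,11] |-13|>|-1| out[9]=169 → l++
[3,11] |-12|>|-1| out[8]=144 → l++
[4,11] |-11|>|-1| out[7]=121 → l++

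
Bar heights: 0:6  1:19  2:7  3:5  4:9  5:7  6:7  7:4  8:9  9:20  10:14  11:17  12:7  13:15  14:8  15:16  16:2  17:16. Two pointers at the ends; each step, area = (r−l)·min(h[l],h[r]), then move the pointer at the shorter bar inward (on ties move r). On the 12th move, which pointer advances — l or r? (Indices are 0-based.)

l=0 r=17: min(6,16)*17=102 best=102 *, l++
l=1 r=17: min(19,16)*16=256 best=256 *, r--
l=1 r=16: min(19,2)*15=30 best=256, r--
l=1 r=15: min(19,16)*14=224 best=256, r--
l=1 r=14: min(19,8)*13=104 best=256, r--
l=1 r=13: min(19,15)*12=180 best=256, r--
l=1 r=12: min(19,7)*11=77 best=256, r--
l=1 r=11: min(19,17)*10=170 best=256, r--
l=1 r=10: min(19,14)*9=126 best=256, r--
l=1 r=9: min(19,20)*8=152 best=256, l++
l=2 r=9: min(7,20)*7=49 best=256, l++
l=3 r=9: min(5,20)*6=30 best=256, l++

l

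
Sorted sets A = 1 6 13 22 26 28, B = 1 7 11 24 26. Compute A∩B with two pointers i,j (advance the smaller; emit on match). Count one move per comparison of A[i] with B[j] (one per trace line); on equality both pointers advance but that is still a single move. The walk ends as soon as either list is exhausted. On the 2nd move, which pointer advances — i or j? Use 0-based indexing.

i=0 j=0: 1==1 emit, i++,j++
i=1 j=1: 6<7, i++

i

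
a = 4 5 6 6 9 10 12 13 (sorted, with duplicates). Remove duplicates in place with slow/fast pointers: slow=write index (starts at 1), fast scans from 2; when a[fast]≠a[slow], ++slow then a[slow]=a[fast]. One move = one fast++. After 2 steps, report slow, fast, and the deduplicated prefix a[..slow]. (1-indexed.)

slow=3, fast=4, prefix=[4, 5, 6]

slow=1 fast=2: a[fast]=5≠a[slow]=4 write a[2]=5, slow++,fast++
slow=2 fast=3: a[fast]=6≠a[slow]=5 write a[3]=6, slow++,fast++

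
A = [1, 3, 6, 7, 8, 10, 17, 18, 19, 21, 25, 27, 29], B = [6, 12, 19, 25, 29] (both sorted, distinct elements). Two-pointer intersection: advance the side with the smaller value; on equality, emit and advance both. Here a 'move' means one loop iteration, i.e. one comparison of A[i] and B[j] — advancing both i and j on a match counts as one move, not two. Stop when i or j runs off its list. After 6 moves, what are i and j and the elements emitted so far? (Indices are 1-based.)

i=1 j=1: 1<6, i++
i=2 j=1: 3<6, i++
i=3 j=1: 6==6 emit, i++,j++
i=4 j=2: 7<12, i++
i=5 j=2: 8<12, i++
i=6 j=2: 10<12, i++

i=7, j=2, emitted=[6]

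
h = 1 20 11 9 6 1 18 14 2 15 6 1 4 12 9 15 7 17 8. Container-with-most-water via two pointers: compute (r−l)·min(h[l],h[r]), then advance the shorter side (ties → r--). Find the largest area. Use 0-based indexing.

l=0 r=18: min(1,8)*18=18 best=18 *, l++
l=1 r=18: min(20,8)*17=136 best=136 *, r--
l=1 r=17: min(20,17)*16=272 best=272 *, r--
l=1 r=16: min(20,7)*15=105 best=272, r--
l=1 r=15: min(20,15)*14=210 best=272, r--
l=1 r=14: min(20,9)*13=117 best=272, r--
l=1 r=13: min(20,12)*12=144 best=272, r--
l=1 r=12: min(20,4)*11=44 best=272, r--
l=1 r=11: min(20,1)*10=10 best=272, r--
l=1 r=10: min(20,6)*9=54 best=272, r--
l=1 r=9: min(20,15)*8=120 best=272, r--
l=1 r=8: min(20,2)*7=14 best=272, r--
l=1 r=7: min(20,14)*6=84 best=272, r--
l=1 r=6: min(20,18)*5=90 best=272, r--
l=1 r=5: min(20,1)*4=4 best=272, r--
l=1 r=4: min(20,6)*3=18 best=272, r--
l=1 r=3: min(20,9)*2=18 best=272, r--
l=1 r=2: min(20,11)*1=11 best=272, r--

max area = 272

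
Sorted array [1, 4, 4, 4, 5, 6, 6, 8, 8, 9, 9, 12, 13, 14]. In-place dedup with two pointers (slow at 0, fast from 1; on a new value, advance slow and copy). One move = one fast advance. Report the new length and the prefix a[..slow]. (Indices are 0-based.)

slow=0 fast=1: a[fast]=4≠a[slow]=1 write a[1]=4, slow++,fast++
slow=1 fast=2: a[fast]=4=a[slow] dup, fast++
slow=1 fast=3: a[fast]=4=a[slow] dup, fast++
slow=1 fast=4: a[fast]=5≠a[slow]=4 write a[2]=5, slow++,fast++
slow=2 fast=5: a[fast]=6≠a[slow]=5 write a[3]=6, slow++,fast++
slow=3 fast=6: a[fast]=6=a[slow] dup, fast++
slow=3 fast=7: a[fast]=8≠a[slow]=6 write a[4]=8, slow++,fast++
slow=4 fast=8: a[fast]=8=a[slow] dup, fast++
slow=4 fast=9: a[fast]=9≠a[slow]=8 write a[5]=9, slow++,fast++
slow=5 fast=10: a[fast]=9=a[slow] dup, fast++
slow=5 fast=11: a[fast]=12≠a[slow]=9 write a[6]=12, slow++,fast++
slow=6 fast=12: a[fast]=13≠a[slow]=12 write a[7]=13, slow++,fast++
slow=7 fast=13: a[fast]=14≠a[slow]=13 write a[8]=14, slow++,fast++

length 9; prefix = [1, 4, 5, 6, 8, 9, 12, 13, 14]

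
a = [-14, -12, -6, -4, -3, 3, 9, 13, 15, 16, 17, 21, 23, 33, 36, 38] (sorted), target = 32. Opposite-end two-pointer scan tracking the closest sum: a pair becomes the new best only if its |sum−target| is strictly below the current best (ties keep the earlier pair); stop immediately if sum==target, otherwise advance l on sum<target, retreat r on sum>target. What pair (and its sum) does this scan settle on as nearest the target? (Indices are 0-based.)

[0,15] -14+38=24 d=8 * → l++
[1,15] -12+38=26 d=6 * → l++
[2,15] -6+38=32 d=0 * → stop

pair (-6, 38) with sum 32 (|Δ|=0)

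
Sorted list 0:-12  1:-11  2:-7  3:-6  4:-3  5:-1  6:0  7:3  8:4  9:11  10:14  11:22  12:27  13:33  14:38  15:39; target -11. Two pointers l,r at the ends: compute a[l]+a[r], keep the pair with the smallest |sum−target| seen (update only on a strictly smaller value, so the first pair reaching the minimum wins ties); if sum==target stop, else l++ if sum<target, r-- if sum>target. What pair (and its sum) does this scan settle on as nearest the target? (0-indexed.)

pair (-11, 0) with sum -11 (|Δ|=0)

[0,15] -12+39=27 d=38 * → r--
[0,14] -12+38=26 d=37 * → r--
[0,13] -12+33=21 d=32 * → r--
[0,12] -12+27=15 d=26 * → r--
[0,11] -12+22=10 d=21 * → r--
[0,10] -12+14=2 d=13 * → r--
[0,9] -12+11=-1 d=10 * → r--
[0,8] -12+4=-8 d=3 * → r--
[0,7] -12+3=-9 d=2 * → r--
[0,6] -12+0=-12 d=1 * → l++
[1,6] -11+0=-11 d=0 * → stop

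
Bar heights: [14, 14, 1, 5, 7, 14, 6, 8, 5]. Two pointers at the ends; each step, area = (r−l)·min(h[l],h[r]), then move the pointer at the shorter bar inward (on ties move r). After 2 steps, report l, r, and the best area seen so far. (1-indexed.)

[1,9] min(14,5)*8=40 best=40 * → r--
[1,8] min(14,8)*7=56 best=56 * → r--

l=1, r=7, best area=56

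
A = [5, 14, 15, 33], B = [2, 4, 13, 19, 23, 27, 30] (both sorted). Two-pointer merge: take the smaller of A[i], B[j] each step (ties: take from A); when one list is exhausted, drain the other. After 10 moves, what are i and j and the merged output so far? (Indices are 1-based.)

i=4, j=8, merged so far=[2, 4, 5, 13, 14, 15, 19, 23, 27, 30]

i=1 j=1: A[i]=5>B[j]=2 take 2, j++
i=1 j=2: A[i]=5>B[j]=4 take 4, j++
i=1 j=3: A[i]=5<=B[j]=13 take 5, i++
i=2 j=3: A[i]=14>B[j]=13 take 13, j++
i=2 j=4: A[i]=14<=B[j]=19 take 14, i++
i=3 j=4: A[i]=15<=B[j]=19 take 15, i++
i=4 j=4: A[i]=33>B[j]=19 take 19, j++
i=4 j=5: A[i]=33>B[j]=23 take 23, j++
i=4 j=6: A[i]=33>B[j]=27 take 27, j++
i=4 j=7: A[i]=33>B[j]=30 take 30, j++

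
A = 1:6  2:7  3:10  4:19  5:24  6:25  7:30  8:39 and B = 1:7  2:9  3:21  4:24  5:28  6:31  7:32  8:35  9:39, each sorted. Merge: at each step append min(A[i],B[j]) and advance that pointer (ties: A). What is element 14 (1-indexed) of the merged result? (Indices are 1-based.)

[i=1,j=1] A[i]=6<=B[j]=7 take 6 → i++
[i=2,j=1] A[i]=7<=B[j]=7 take 7 → i++
[i=3,j=1] A[i]=10>B[j]=7 take 7 → j++
[i=3,j=2] A[i]=10>B[j]=9 take 9 → j++
[i=3,j=3] A[i]=10<=B[j]=21 take 10 → i++
[i=4,j=3] A[i]=19<=B[j]=21 take 19 → i++
[i=5,j=3] A[i]=24>B[j]=21 take 21 → j++
[i=5,j=4] A[i]=24<=B[j]=24 take 24 → i++
[i=6,j=4] A[i]=25>B[j]=24 take 24 → j++
[i=6,j=5] A[i]=25<=B[j]=28 take 25 → i++
[i=7,j=5] A[i]=30>B[j]=28 take 28 → j++
[i=7,j=6] A[i]=30<=B[j]=31 take 30 → i++
[i=8,j=6] A[i]=39>B[j]=31 take 31 → j++
[i=8,j=7] A[i]=39>B[j]=32 take 32 → j++
[i=8,j=8] A[i]=39>B[j]=35 take 35 → j++
[i=8,j=9] A[i]=39<=B[j]=39 take 39 → i++
[i=9,j=9] A done, take B[j]=39 → j++

merged[14] = 32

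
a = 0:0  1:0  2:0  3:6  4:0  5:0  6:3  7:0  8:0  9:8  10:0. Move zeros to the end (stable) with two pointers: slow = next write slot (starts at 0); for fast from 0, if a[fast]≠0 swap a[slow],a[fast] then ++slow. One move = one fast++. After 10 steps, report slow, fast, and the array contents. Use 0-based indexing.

slow=0 fast=0: a[fast]=0, fast++
slow=0 fast=1: a[fast]=0, fast++
slow=0 fast=2: a[fast]=0, fast++
slow=0 fast=3: a[fast]=6≠0 swap→a[0]=6, slow++,fast++
slow=1 fast=4: a[fast]=0, fast++
slow=1 fast=5: a[fast]=0, fast++
slow=1 fast=6: a[fast]=3≠0 swap→a[1]=3, slow++,fast++
slow=2 fast=7: a[fast]=0, fast++
slow=2 fast=8: a[fast]=0, fast++
slow=2 fast=9: a[fast]=8≠0 swap→a[2]=8, slow++,fast++

slow=3, fast=10, a=[6, 3, 8, 0, 0, 0, 0, 0, 0, 0, 0]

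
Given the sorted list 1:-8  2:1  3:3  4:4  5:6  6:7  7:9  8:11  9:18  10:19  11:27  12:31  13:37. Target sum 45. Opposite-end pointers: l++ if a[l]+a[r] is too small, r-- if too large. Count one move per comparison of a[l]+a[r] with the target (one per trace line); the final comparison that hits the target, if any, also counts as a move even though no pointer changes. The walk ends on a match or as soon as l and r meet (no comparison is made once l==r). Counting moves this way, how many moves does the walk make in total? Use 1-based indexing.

[1,13] -8+37=29 <45 → l++
[2,13] 1+37=38 <45 → l++
[3,13] 3+37=40 <45 → l++
[4,13] 4+37=41 <45 → l++
[5,13] 6+37=43 <45 → l++
[6,13] 7+37=44 <45 → l++
[7,13] 9+37=46 >45 → r--
[7,12] 9+31=40 <45 → l++
[8,12] 11+31=42 <45 → l++
[9,12] 18+31=49 >45 → r--
[9,11] 18+27=45 → found

11 moves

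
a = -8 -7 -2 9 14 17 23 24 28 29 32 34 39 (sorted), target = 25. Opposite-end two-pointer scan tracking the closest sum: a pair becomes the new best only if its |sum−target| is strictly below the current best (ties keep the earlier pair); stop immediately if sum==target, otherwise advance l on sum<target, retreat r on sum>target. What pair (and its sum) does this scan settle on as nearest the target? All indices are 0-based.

l=0 r=12: -8+39=31 d=6 *, r--
l=0 r=11: -8+34=26 d=1 *, r--
l=0 r=10: -8+32=24 d=1, l++
l=1 r=10: -7+32=25 d=0 *, stop

pair (-7, 32) with sum 25 (|Δ|=0)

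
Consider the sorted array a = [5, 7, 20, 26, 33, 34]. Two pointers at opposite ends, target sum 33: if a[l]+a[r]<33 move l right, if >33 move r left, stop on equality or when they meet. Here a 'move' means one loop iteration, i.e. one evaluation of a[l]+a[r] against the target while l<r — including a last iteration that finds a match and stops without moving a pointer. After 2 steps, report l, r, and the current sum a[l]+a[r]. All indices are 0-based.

l=0, r=3, sum=31

[0,5] 5+34=39 >33 → r--
[0,4] 5+33=38 >33 → r--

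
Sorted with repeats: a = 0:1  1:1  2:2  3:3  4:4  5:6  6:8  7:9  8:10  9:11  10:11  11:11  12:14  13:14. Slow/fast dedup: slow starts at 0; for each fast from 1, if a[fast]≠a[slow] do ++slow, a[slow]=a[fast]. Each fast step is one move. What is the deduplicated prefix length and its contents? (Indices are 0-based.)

length 10; prefix = [1, 2, 3, 4, 6, 8, 9, 10, 11, 14]

slow=0 fast=1: a[fast]=1=a[slow] dup, fast++
slow=0 fast=2: a[fast]=2≠a[slow]=1 write a[1]=2, slow++,fast++
slow=1 fast=3: a[fast]=3≠a[slow]=2 write a[2]=3, slow++,fast++
slow=2 fast=4: a[fast]=4≠a[slow]=3 write a[3]=4, slow++,fast++
slow=3 fast=5: a[fast]=6≠a[slow]=4 write a[4]=6, slow++,fast++
slow=4 fast=6: a[fast]=8≠a[slow]=6 write a[5]=8, slow++,fast++
slow=5 fast=7: a[fast]=9≠a[slow]=8 write a[6]=9, slow++,fast++
slow=6 fast=8: a[fast]=10≠a[slow]=9 write a[7]=10, slow++,fast++
slow=7 fast=9: a[fast]=11≠a[slow]=10 write a[8]=11, slow++,fast++
slow=8 fast=10: a[fast]=11=a[slow] dup, fast++
slow=8 fast=11: a[fast]=11=a[slow] dup, fast++
slow=8 fast=12: a[fast]=14≠a[slow]=11 write a[9]=14, slow++,fast++
slow=9 fast=13: a[fast]=14=a[slow] dup, fast++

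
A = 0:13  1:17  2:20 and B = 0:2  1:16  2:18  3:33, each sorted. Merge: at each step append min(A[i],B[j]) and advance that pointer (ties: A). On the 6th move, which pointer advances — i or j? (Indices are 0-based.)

[i=0,j=0] A[i]=13>B[j]=2 take 2 → j++
[i=0,j=1] A[i]=13<=B[j]=16 take 13 → i++
[i=1,j=1] A[i]=17>B[j]=16 take 16 → j++
[i=1,j=2] A[i]=17<=B[j]=18 take 17 → i++
[i=2,j=2] A[i]=20>B[j]=18 take 18 → j++
[i=2,j=3] A[i]=20<=B[j]=33 take 20 → i++

i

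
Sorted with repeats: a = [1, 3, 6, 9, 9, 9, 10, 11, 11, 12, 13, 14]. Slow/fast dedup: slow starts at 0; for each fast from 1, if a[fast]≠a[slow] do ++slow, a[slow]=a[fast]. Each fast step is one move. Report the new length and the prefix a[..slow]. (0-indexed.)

length 9; prefix = [1, 3, 6, 9, 10, 11, 12, 13, 14]

(s=0,f=1) a[fast]=3≠a[slow]=1 write a[1]=3 → slow++,fast++
(s=1,f=2) a[fast]=6≠a[slow]=3 write a[2]=6 → slow++,fast++
(s=2,f=3) a[fast]=9≠a[slow]=6 write a[3]=9 → slow++,fast++
(s=3,f=4) a[fast]=9=a[slow] dup → fast++
(s=3,f=5) a[fast]=9=a[slow] dup → fast++
(s=3,f=6) a[fast]=10≠a[slow]=9 write a[4]=10 → slow++,fast++
(s=4,f=7) a[fast]=11≠a[slow]=10 write a[5]=11 → slow++,fast++
(s=5,f=8) a[fast]=11=a[slow] dup → fast++
(s=5,f=9) a[fast]=12≠a[slow]=11 write a[6]=12 → slow++,fast++
(s=6,f=10) a[fast]=13≠a[slow]=12 write a[7]=13 → slow++,fast++
(s=7,f=11) a[fast]=14≠a[slow]=13 write a[8]=14 → slow++,fast++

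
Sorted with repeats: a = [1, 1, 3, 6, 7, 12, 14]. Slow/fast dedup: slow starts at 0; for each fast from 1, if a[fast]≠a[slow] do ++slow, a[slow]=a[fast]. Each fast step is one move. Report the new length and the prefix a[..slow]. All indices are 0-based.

(s=0,f=1) a[fast]=1=a[slow] dup → fast++
(s=0,f=2) a[fast]=3≠a[slow]=1 write a[1]=3 → slow++,fast++
(s=1,f=3) a[fast]=6≠a[slow]=3 write a[2]=6 → slow++,fast++
(s=2,f=4) a[fast]=7≠a[slow]=6 write a[3]=7 → slow++,fast++
(s=3,f=5) a[fast]=12≠a[slow]=7 write a[4]=12 → slow++,fast++
(s=4,f=6) a[fast]=14≠a[slow]=12 write a[5]=14 → slow++,fast++

length 6; prefix = [1, 3, 6, 7, 12, 14]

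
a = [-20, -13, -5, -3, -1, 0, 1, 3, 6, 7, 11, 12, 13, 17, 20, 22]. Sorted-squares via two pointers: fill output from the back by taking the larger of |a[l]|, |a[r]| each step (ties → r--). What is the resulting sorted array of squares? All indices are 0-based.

[0, 1, 1, 9, 9, 25, 36, 49, 121, 144, 169, 169, 289, 400, 400, 484]

[0,15] |-20|<=|22| out[15]=484 → r--
[0,14] |-20|<=|20| out[14]=400 → r--
[0,13] |-20|>|17| out[13]=400 → l++
[1,13] |-13|<=|17| out[12]=289 → r--
[1,12] |-13|<=|13| out[11]=169 → r--
[1,11] |-13|>|12| out[10]=169 → l++
[2,11] |-5|<=|12| out[9]=144 → r--
[2,10] |-5|<=|11| out[8]=121 → r--
[2,9] |-5|<=|7| out[7]=49 → r--
[2,8] |-5|<=|6| out[6]=36 → r--
[2,7] |-5|>|3| out[5]=25 → l++
[3,7] |-3|<=|3| out[4]=9 → r--
[3,6] |-3|>|1| out[3]=9 → l++
[4,6] |-1|<=|1| out[2]=1 → r--
[4,5] |-1|>|0| out[1]=1 → l++
[5,5] |0|<=|0| out[0]=0 → r--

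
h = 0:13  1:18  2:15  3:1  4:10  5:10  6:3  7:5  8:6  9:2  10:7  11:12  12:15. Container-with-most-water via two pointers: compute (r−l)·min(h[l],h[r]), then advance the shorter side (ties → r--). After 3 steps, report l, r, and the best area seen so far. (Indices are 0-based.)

l=1, r=10, best area=165

[0,12] min(13,15)*12=156 best=156 * → l++
[1,12] min(18,15)*11=165 best=165 * → r--
[1,11] min(18,12)*10=120 best=165 → r--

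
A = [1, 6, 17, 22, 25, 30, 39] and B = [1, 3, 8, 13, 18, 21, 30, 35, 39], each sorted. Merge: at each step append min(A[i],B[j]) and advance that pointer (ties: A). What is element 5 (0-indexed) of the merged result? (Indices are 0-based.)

merged[5] = 13

[i=0,j=0] A[i]=1<=B[j]=1 take 1 → i++
[i=1,j=0] A[i]=6>B[j]=1 take 1 → j++
[i=1,j=1] A[i]=6>B[j]=3 take 3 → j++
[i=1,j=2] A[i]=6<=B[j]=8 take 6 → i++
[i=2,j=2] A[i]=17>B[j]=8 take 8 → j++
[i=2,j=3] A[i]=17>B[j]=13 take 13 → j++
[i=2,j=4] A[i]=17<=B[j]=18 take 17 → i++
[i=3,j=4] A[i]=22>B[j]=18 take 18 → j++
[i=3,j=5] A[i]=22>B[j]=21 take 21 → j++
[i=3,j=6] A[i]=22<=B[j]=30 take 22 → i++
[i=4,j=6] A[i]=25<=B[j]=30 take 25 → i++
[i=5,j=6] A[i]=30<=B[j]=30 take 30 → i++
[i=6,j=6] A[i]=39>B[j]=30 take 30 → j++
[i=6,j=7] A[i]=39>B[j]=35 take 35 → j++
[i=6,j=8] A[i]=39<=B[j]=39 take 39 → i++
[i=7,j=8] A done, take B[j]=39 → j++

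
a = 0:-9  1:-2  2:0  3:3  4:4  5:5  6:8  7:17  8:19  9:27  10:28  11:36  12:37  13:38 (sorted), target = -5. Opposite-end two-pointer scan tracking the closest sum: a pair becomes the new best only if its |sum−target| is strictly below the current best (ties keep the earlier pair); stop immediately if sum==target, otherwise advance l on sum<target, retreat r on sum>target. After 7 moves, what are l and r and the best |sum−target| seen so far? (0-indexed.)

l=0, r=6, best |Δ|=13

[0,13] -9+38=29 d=34 * → r--
[0,12] -9+37=28 d=33 * → r--
[0,11] -9+36=27 d=32 * → r--
[0,10] -9+28=19 d=24 * → r--
[0,9] -9+27=18 d=23 * → r--
[0,8] -9+19=10 d=15 * → r--
[0,7] -9+17=8 d=13 * → r--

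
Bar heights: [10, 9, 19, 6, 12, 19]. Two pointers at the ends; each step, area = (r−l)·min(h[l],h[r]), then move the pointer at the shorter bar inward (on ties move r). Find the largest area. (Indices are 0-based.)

max area = 57

l=0 r=5: min(10,19)*5=50 best=50 *, l++
l=1 r=5: min(9,19)*4=36 best=50, l++
l=2 r=5: min(19,19)*3=57 best=57 *, r--
l=2 r=4: min(19,12)*2=24 best=57, r--
l=2 r=3: min(19,6)*1=6 best=57, r--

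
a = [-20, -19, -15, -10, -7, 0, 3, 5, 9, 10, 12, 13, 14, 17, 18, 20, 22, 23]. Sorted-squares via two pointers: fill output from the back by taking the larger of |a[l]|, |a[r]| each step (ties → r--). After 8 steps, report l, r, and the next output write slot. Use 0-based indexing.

l=3, r=12, next write slot=9

[0,17] |-20|<=|23| out[17]=529 → r--
[0,16] |-20|<=|22| out[16]=484 → r--
[0,15] |-20|<=|20| out[15]=400 → r--
[0,14] |-20|>|18| out[14]=400 → l++
[1,14] |-19|>|18| out[13]=361 → l++
[2,14] |-15|<=|18| out[12]=324 → r--
[2,13] |-15|<=|17| out[11]=289 → r--
[2,12] |-15|>|14| out[10]=225 → l++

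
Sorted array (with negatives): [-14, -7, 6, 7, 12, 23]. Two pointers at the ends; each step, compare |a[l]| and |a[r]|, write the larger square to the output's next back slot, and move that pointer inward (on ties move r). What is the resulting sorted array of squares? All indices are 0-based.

[36, 49, 49, 144, 196, 529]

[0,5] |-14|<=|23| out[5]=529 → r--
[0,4] |-14|>|12| out[4]=196 → l++
[1,4] |-7|<=|12| out[3]=144 → r--
[1,3] |-7|<=|7| out[2]=49 → r--
[1,2] |-7|>|6| out[1]=49 → l++
[2,2] |6|<=|6| out[0]=36 → r--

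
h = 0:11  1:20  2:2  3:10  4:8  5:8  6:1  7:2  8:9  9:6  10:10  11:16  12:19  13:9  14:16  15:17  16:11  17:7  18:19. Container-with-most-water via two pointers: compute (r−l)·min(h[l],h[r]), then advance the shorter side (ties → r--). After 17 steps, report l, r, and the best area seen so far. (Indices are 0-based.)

l=0 r=18: min(11,19)*18=198 best=198 *, l++
l=1 r=18: min(20,19)*17=323 best=323 *, r--
l=1 r=17: min(20,7)*16=112 best=323, r--
l=1 r=16: min(20,11)*15=165 best=323, r--
l=1 r=15: min(20,17)*14=238 best=323, r--
l=1 r=14: min(20,16)*13=208 best=323, r--
l=1 r=13: min(20,9)*12=108 best=323, r--
l=1 r=12: min(20,19)*11=209 best=323, r--
l=1 r=11: min(20,16)*10=160 best=323, r--
l=1 r=10: min(20,10)*9=90 best=323, r--
l=1 r=9: min(20,6)*8=48 best=323, r--
l=1 r=8: min(20,9)*7=63 best=323, r--
l=1 r=7: min(20,2)*6=12 best=323, r--
l=1 r=6: min(20,1)*5=5 best=323, r--
l=1 r=5: min(20,8)*4=32 best=323, r--
l=1 r=4: min(20,8)*3=24 best=323, r--
l=1 r=3: min(20,10)*2=20 best=323, r--

l=1, r=2, best area=323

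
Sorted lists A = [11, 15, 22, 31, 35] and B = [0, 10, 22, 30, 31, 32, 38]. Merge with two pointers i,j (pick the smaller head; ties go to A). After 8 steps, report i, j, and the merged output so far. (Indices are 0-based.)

i=4, j=4, merged so far=[0, 10, 11, 15, 22, 22, 30, 31]

[i=0,j=0] A[i]=11>B[j]=0 take 0 → j++
[i=0,j=1] A[i]=11>B[j]=10 take 10 → j++
[i=0,j=2] A[i]=11<=B[j]=22 take 11 → i++
[i=1,j=2] A[i]=15<=B[j]=22 take 15 → i++
[i=2,j=2] A[i]=22<=B[j]=22 take 22 → i++
[i=3,j=2] A[i]=31>B[j]=22 take 22 → j++
[i=3,j=3] A[i]=31>B[j]=30 take 30 → j++
[i=3,j=4] A[i]=31<=B[j]=31 take 31 → i++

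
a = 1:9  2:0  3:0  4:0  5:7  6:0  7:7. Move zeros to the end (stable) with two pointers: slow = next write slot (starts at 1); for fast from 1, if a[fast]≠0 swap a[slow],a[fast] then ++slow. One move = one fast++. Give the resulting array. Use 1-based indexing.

[9, 7, 7, 0, 0, 0, 0]

slow=1 fast=1: a[fast]=9≠0 swap→a[1]=9, slow++,fast++
slow=2 fast=2: a[fast]=0, fast++
slow=2 fast=3: a[fast]=0, fast++
slow=2 fast=4: a[fast]=0, fast++
slow=2 fast=5: a[fast]=7≠0 swap→a[2]=7, slow++,fast++
slow=3 fast=6: a[fast]=0, fast++
slow=3 fast=7: a[fast]=7≠0 swap→a[3]=7, slow++,fast++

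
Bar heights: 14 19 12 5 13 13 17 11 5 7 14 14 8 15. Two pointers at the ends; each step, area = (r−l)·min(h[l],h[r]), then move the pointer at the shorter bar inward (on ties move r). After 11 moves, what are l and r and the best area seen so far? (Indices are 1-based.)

l=2, r=4, best area=182

[1,14] min(14,15)*13=182 best=182 * → l++
[2,14] min(19,15)*12=180 best=182 → r--
[2,13] min(19,8)*11=88 best=182 → r--
[2,12] min(19,14)*10=140 best=182 → r--
[2,11] min(19,14)*9=126 best=182 → r--
[2,10] min(19,7)*8=56 best=182 → r--
[2,9] min(19,5)*7=35 best=182 → r--
[2,8] min(19,11)*6=66 best=182 → r--
[2,7] min(19,17)*5=85 best=182 → r--
[2,6] min(19,13)*4=52 best=182 → r--
[2,5] min(19,13)*3=39 best=182 → r--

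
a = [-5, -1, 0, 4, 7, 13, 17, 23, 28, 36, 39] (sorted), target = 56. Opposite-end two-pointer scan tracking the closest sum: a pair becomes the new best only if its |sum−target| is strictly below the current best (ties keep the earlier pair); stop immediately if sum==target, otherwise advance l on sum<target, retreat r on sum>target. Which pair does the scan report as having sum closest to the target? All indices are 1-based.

pair (17, 39) with sum 56 (|Δ|=0)

[1,11] -5+39=34 d=22 * → l++
[2,11] -1+39=38 d=18 * → l++
[3,11] 0+39=39 d=17 * → l++
[4,11] 4+39=43 d=13 * → l++
[5,11] 7+39=46 d=10 * → l++
[6,11] 13+39=52 d=4 * → l++
[7,11] 17+39=56 d=0 * → stop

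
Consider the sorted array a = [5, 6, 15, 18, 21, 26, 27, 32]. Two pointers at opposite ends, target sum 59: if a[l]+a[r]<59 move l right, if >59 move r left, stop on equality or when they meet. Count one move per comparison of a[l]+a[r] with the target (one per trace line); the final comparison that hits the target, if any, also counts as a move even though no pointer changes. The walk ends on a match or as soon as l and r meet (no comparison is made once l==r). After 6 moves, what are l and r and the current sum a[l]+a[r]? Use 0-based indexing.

l=6, r=7, sum=59

l=0 r=7: 5+32=37 <59, l++
l=1 r=7: 6+32=38 <59, l++
l=2 r=7: 15+32=47 <59, l++
l=3 r=7: 18+32=50 <59, l++
l=4 r=7: 21+32=53 <59, l++
l=5 r=7: 26+32=58 <59, l++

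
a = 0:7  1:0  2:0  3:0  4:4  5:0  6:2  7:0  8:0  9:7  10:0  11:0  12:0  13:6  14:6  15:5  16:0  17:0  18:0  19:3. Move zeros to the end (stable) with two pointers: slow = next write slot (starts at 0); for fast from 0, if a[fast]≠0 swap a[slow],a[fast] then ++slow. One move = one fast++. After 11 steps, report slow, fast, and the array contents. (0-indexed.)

(s=0,f=0) a[fast]=7≠0 swap→a[0]=7 → slow++,fast++
(s=1,f=1) a[fast]=0 → fast++
(s=1,f=2) a[fast]=0 → fast++
(s=1,f=3) a[fast]=0 → fast++
(s=1,f=4) a[fast]=4≠0 swap→a[1]=4 → slow++,fast++
(s=2,f=5) a[fast]=0 → fast++
(s=2,f=6) a[fast]=2≠0 swap→a[2]=2 → slow++,fast++
(s=3,f=7) a[fast]=0 → fast++
(s=3,f=8) a[fast]=0 → fast++
(s=3,f=9) a[fast]=7≠0 swap→a[3]=7 → slow++,fast++
(s=4,f=10) a[fast]=0 → fast++

slow=4, fast=11, a=[7, 4, 2, 7, 0, 0, 0, 0, 0, 0, 0, 0, 0, 6, 6, 5, 0, 0, 0, 3]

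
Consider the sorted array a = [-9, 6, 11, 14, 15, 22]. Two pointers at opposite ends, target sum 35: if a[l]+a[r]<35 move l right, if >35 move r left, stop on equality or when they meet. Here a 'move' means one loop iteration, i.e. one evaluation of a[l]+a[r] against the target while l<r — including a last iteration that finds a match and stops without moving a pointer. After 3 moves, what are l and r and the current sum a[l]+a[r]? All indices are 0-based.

[0,5] -9+22=13 <35 → l++
[1,5] 6+22=28 <35 → l++
[2,5] 11+22=33 <35 → l++

l=3, r=5, sum=36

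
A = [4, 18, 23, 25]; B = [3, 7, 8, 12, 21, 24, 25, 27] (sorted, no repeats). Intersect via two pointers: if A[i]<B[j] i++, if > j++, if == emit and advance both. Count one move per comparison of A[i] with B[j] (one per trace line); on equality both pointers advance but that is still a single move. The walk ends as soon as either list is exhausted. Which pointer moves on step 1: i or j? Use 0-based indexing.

i=0 j=0: 4>3, j++

j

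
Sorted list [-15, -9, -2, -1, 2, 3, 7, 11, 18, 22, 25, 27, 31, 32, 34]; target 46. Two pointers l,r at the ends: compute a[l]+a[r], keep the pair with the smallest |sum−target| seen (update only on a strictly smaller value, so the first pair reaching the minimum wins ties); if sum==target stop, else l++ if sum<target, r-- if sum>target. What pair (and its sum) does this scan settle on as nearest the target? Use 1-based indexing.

pair (11, 34) with sum 45 (|Δ|=1)

[1,15] -15+34=19 d=27 * → l++
[2,15] -9+34=25 d=21 * → l++
[3,15] -2+34=32 d=14 * → l++
[4,15] -1+34=33 d=13 * → l++
[5,15] 2+34=36 d=10 * → l++
[6,15] 3+34=37 d=9 * → l++
[7,15] 7+34=41 d=5 * → l++
[8,15] 11+34=45 d=1 * → l++
[9,15] 18+34=52 d=6 → r--
[9,14] 18+32=50 d=4 → r--
[9,13] 18+31=49 d=3 → r--
[9,12] 18+27=45 d=1 → l++
[10,12] 22+27=49 d=3 → r--
[10,11] 22+25=47 d=1 → r--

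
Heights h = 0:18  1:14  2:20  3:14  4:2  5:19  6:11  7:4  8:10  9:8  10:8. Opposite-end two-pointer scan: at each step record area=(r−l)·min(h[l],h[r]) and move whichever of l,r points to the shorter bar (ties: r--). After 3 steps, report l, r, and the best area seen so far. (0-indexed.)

l=0, r=7, best area=80

[0,10] min(18,8)*10=80 best=80 * → r--
[0,9] min(18,8)*9=72 best=80 → r--
[0,8] min(18,10)*8=80 best=80 → r--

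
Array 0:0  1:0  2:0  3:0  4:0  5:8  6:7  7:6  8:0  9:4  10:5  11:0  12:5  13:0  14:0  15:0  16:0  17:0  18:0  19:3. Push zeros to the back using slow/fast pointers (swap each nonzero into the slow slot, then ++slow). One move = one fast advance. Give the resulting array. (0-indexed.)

slow=0 fast=0: a[fast]=0, fast++
slow=0 fast=1: a[fast]=0, fast++
slow=0 fast=2: a[fast]=0, fast++
slow=0 fast=3: a[fast]=0, fast++
slow=0 fast=4: a[fast]=0, fast++
slow=0 fast=5: a[fast]=8≠0 swap→a[0]=8, slow++,fast++
slow=1 fast=6: a[fast]=7≠0 swap→a[1]=7, slow++,fast++
slow=2 fast=7: a[fast]=6≠0 swap→a[2]=6, slow++,fast++
slow=3 fast=8: a[fast]=0, fast++
slow=3 fast=9: a[fast]=4≠0 swap→a[3]=4, slow++,fast++
slow=4 fast=10: a[fast]=5≠0 swap→a[4]=5, slow++,fast++
slow=5 fast=11: a[fast]=0, fast++
slow=5 fast=12: a[fast]=5≠0 swap→a[5]=5, slow++,fast++
slow=6 fast=13: a[fast]=0, fast++
slow=6 fast=14: a[fast]=0, fast++
slow=6 fast=15: a[fast]=0, fast++
slow=6 fast=16: a[fast]=0, fast++
slow=6 fast=17: a[fast]=0, fast++
slow=6 fast=18: a[fast]=0, fast++
slow=6 fast=19: a[fast]=3≠0 swap→a[6]=3, slow++,fast++

[8, 7, 6, 4, 5, 5, 3, 0, 0, 0, 0, 0, 0, 0, 0, 0, 0, 0, 0, 0]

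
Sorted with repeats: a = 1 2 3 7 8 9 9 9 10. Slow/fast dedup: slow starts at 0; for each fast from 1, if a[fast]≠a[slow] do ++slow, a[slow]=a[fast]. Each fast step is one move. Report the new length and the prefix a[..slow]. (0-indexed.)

length 7; prefix = [1, 2, 3, 7, 8, 9, 10]

slow=0 fast=1: a[fast]=2≠a[slow]=1 write a[1]=2, slow++,fast++
slow=1 fast=2: a[fast]=3≠a[slow]=2 write a[2]=3, slow++,fast++
slow=2 fast=3: a[fast]=7≠a[slow]=3 write a[3]=7, slow++,fast++
slow=3 fast=4: a[fast]=8≠a[slow]=7 write a[4]=8, slow++,fast++
slow=4 fast=5: a[fast]=9≠a[slow]=8 write a[5]=9, slow++,fast++
slow=5 fast=6: a[fast]=9=a[slow] dup, fast++
slow=5 fast=7: a[fast]=9=a[slow] dup, fast++
slow=5 fast=8: a[fast]=10≠a[slow]=9 write a[6]=10, slow++,fast++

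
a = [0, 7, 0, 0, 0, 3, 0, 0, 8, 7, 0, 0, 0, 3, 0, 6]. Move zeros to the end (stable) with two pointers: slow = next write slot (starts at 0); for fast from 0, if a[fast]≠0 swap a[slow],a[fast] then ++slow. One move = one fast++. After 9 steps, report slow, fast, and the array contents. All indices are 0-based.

slow=3, fast=9, a=[7, 3, 8, 0, 0, 0, 0, 0, 0, 7, 0, 0, 0, 3, 0, 6]

(s=0,f=0) a[fast]=0 → fast++
(s=0,f=1) a[fast]=7≠0 swap→a[0]=7 → slow++,fast++
(s=1,f=2) a[fast]=0 → fast++
(s=1,f=3) a[fast]=0 → fast++
(s=1,f=4) a[fast]=0 → fast++
(s=1,f=5) a[fast]=3≠0 swap→a[1]=3 → slow++,fast++
(s=2,f=6) a[fast]=0 → fast++
(s=2,f=7) a[fast]=0 → fast++
(s=2,f=8) a[fast]=8≠0 swap→a[2]=8 → slow++,fast++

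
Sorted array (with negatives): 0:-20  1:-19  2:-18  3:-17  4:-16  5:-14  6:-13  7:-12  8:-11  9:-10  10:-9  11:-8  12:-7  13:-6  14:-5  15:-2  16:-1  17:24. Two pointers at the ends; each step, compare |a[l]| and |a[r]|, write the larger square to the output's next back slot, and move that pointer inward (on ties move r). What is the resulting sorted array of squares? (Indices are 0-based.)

[1, 4, 25, 36, 49, 64, 81, 100, 121, 144, 169, 196, 256, 289, 324, 361, 400, 576]

l=0 r=17: |-20|<=|24| out[17]=576, r--
l=0 r=16: |-20|>|-1| out[16]=400, l++
l=1 r=16: |-19|>|-1| out[15]=361, l++
l=2 r=16: |-18|>|-1| out[14]=324, l++
l=3 r=16: |-17|>|-1| out[13]=289, l++
l=4 r=16: |-16|>|-1| out[12]=256, l++
l=5 r=16: |-14|>|-1| out[11]=196, l++
l=6 r=16: |-13|>|-1| out[10]=169, l++
l=7 r=16: |-12|>|-1| out[9]=144, l++
l=8 r=16: |-11|>|-1| out[8]=121, l++
l=9 r=16: |-10|>|-1| out[7]=100, l++
l=10 r=16: |-9|>|-1| out[6]=81, l++
l=11 r=16: |-8|>|-1| out[5]=64, l++
l=12 r=16: |-7|>|-1| out[4]=49, l++
l=13 r=16: |-6|>|-1| out[3]=36, l++
l=14 r=16: |-5|>|-1| out[2]=25, l++
l=15 r=16: |-2|>|-1| out[1]=4, l++
l=16 r=16: |-1|<=|-1| out[0]=1, r--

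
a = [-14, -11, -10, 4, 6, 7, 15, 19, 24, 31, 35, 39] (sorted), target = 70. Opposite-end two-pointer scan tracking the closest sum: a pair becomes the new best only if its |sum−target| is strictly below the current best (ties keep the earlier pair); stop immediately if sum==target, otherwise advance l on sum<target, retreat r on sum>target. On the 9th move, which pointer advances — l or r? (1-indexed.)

l

l=1 r=12: -14+39=25 d=45 *, l++
l=2 r=12: -11+39=28 d=42 *, l++
l=3 r=12: -10+39=29 d=41 *, l++
l=4 r=12: 4+39=43 d=27 *, l++
l=5 r=12: 6+39=45 d=25 *, l++
l=6 r=12: 7+39=46 d=24 *, l++
l=7 r=12: 15+39=54 d=16 *, l++
l=8 r=12: 19+39=58 d=12 *, l++
l=9 r=12: 24+39=63 d=7 *, l++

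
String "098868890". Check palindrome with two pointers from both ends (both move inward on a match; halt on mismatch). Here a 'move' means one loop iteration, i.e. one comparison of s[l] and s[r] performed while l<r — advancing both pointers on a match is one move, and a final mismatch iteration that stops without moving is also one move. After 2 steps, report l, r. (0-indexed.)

l=0 r=8: '0'=='0', l++,r--
l=1 r=7: '9'=='9', l++,r--

l=2, r=6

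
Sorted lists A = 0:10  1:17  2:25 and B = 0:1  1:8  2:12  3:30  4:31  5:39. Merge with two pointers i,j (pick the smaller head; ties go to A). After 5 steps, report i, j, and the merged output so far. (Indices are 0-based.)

i=2, j=3, merged so far=[1, 8, 10, 12, 17]

i=0 j=0: A[i]=10>B[j]=1 take 1, j++
i=0 j=1: A[i]=10>B[j]=8 take 8, j++
i=0 j=2: A[i]=10<=B[j]=12 take 10, i++
i=1 j=2: A[i]=17>B[j]=12 take 12, j++
i=1 j=3: A[i]=17<=B[j]=30 take 17, i++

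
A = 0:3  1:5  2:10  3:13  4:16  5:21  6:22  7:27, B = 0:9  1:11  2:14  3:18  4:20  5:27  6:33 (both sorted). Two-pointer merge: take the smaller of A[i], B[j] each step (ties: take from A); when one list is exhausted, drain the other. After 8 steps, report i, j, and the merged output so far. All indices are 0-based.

[i=0,j=0] A[i]=3<=B[j]=9 take 3 → i++
[i=1,j=0] A[i]=5<=B[j]=9 take 5 → i++
[i=2,j=0] A[i]=10>B[j]=9 take 9 → j++
[i=2,j=1] A[i]=10<=B[j]=11 take 10 → i++
[i=3,j=1] A[i]=13>B[j]=11 take 11 → j++
[i=3,j=2] A[i]=13<=B[j]=14 take 13 → i++
[i=4,j=2] A[i]=16>B[j]=14 take 14 → j++
[i=4,j=3] A[i]=16<=B[j]=18 take 16 → i++

i=5, j=3, merged so far=[3, 5, 9, 10, 11, 13, 14, 16]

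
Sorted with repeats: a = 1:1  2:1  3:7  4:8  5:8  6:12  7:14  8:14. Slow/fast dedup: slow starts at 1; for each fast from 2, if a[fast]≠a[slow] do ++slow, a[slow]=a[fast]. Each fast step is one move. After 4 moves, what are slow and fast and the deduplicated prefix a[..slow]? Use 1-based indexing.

slow=1 fast=2: a[fast]=1=a[slow] dup, fast++
slow=1 fast=3: a[fast]=7≠a[slow]=1 write a[2]=7, slow++,fast++
slow=2 fast=4: a[fast]=8≠a[slow]=7 write a[3]=8, slow++,fast++
slow=3 fast=5: a[fast]=8=a[slow] dup, fast++

slow=3, fast=6, prefix=[1, 7, 8]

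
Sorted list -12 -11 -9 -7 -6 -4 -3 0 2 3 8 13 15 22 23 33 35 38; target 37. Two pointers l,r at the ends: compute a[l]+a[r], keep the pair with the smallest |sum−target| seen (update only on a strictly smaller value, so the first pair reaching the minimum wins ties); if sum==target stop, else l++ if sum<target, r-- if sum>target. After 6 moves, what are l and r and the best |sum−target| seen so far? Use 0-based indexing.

l=0 r=17: -12+38=26 d=11 *, l++
l=1 r=17: -11+38=27 d=10 *, l++
l=2 r=17: -9+38=29 d=8 *, l++
l=3 r=17: -7+38=31 d=6 *, l++
l=4 r=17: -6+38=32 d=5 *, l++
l=5 r=17: -4+38=34 d=3 *, l++

l=6, r=17, best |Δ|=3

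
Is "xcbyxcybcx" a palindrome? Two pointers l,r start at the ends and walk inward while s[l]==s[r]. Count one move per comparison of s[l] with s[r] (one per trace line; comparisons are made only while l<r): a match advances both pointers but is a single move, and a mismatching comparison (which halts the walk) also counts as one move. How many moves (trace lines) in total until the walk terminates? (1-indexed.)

l=1 r=10: 'x'=='x', l++,r--
l=2 r=9: 'c'=='c', l++,r--
l=3 r=8: 'b'=='b', l++,r--
l=4 r=7: 'y'=='y', l++,r--
l=5 r=6: 'x'!='c', stop

5 moves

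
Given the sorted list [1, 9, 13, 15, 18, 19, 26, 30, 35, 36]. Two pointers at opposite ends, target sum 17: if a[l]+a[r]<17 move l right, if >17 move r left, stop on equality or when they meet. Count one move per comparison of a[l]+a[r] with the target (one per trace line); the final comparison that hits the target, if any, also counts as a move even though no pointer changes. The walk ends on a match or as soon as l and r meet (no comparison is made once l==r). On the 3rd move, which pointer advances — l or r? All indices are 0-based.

r

[0,9] 1+36=37 >17 → r--
[0,8] 1+35=36 >17 → r--
[0,7] 1+30=31 >17 → r--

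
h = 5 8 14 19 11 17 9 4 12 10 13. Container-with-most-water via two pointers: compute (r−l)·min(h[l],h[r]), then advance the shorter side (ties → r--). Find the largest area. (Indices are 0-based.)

max area = 104

[0,10] min(5,13)*10=50 best=50 * → l++
[1,10] min(8,13)*9=72 best=72 * → l++
[2,10] min(14,13)*8=104 best=104 * → r--
[2,9] min(14,10)*7=70 best=104 → r--
[2,8] min(14,12)*6=72 best=104 → r--
[2,7] min(14,4)*5=20 best=104 → r--
[2,6] min(14,9)*4=36 best=104 → r--
[2,5] min(14,17)*3=42 best=104 → l++
[3,5] min(19,17)*2=34 best=104 → r--
[3,4] min(19,11)*1=11 best=104 → r--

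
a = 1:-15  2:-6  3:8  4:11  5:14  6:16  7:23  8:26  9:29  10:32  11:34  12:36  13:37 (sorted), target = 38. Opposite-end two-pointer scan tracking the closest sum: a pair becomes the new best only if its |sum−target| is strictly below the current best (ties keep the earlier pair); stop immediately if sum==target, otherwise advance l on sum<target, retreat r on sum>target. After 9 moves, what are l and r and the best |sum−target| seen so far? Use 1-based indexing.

[1,13] -15+37=22 d=16 * → l++
[2,13] -6+37=31 d=7 * → l++
[3,13] 8+37=45 d=7 → r--
[3,12] 8+36=44 d=6 * → r--
[3,11] 8+34=42 d=4 * → r--
[3,10] 8+32=40 d=2 * → r--
[3,9] 8+29=37 d=1 * → l++
[4,9] 11+29=40 d=2 → r--
[4,8] 11+26=37 d=1 → l++

l=5, r=8, best |Δ|=1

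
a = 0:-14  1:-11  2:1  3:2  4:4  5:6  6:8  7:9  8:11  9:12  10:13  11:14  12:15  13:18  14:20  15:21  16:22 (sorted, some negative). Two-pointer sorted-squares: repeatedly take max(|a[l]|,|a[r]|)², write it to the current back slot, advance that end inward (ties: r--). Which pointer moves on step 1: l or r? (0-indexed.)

r

[0,16] |-14|<=|22| out[16]=484 → r--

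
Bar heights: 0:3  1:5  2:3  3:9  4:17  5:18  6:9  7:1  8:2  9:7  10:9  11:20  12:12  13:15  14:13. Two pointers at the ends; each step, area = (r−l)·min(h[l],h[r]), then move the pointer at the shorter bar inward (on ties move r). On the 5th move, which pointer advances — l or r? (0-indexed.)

r

[0,14] min(3,13)*14=42 best=42 * → l++
[1,14] min(5,13)*13=65 best=65 * → l++
[2,14] min(3,13)*12=36 best=65 → l++
[3,14] min(9,13)*11=99 best=99 * → l++
[4,14] min(17,13)*10=130 best=130 * → r--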